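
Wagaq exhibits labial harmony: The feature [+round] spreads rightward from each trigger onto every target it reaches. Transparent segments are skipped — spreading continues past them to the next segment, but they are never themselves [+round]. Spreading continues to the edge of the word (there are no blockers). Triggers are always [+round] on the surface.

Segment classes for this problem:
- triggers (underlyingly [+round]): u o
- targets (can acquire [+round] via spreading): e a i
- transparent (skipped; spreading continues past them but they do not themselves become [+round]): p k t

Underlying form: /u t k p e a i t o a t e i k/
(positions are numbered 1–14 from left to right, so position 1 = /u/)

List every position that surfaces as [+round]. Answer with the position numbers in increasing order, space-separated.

1 5 6 7 9 10 12 13

From /u/ at 1 rightward: 2 /t/ transparent; 3 /k/ transparent; 4 /p/ transparent; 5 /e/ → [+round]; 6 /a/ → [+round]; 7 /i/ → [+round]; 8 /t/ transparent; 9 /o/ is itself a trigger — this domain ends here.
From /o/ at 9 rightward: 10 /a/ → [+round]; 11 /t/ transparent; 12 /e/ → [+round]; 13 /i/ → [+round]; 14 /k/ transparent; word edge.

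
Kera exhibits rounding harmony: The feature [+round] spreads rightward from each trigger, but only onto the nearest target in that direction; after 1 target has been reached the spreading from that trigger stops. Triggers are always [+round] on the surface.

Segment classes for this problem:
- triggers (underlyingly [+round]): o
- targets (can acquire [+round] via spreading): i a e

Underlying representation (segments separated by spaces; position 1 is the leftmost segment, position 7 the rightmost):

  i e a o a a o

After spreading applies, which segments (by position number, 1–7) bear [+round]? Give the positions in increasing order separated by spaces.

4 5 7

From /o/ at 4 rightward: 5 /a/ → [+round]; bound reached.
From /o/ at 7 rightward: word edge.
Targets with no active source: positions 1 2 3 6 stay [-round].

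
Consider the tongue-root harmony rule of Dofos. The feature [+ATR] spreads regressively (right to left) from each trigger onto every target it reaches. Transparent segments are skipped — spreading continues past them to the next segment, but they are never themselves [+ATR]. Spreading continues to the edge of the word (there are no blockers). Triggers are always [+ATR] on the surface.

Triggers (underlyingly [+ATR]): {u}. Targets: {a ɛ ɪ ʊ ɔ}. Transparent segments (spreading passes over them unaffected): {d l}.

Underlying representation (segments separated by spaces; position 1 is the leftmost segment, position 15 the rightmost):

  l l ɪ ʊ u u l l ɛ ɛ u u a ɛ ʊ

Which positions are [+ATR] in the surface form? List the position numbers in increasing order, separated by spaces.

3 4 5 6 9 10 11 12

From /u/ at 5 leftward: 4 /ʊ/ → [+ATR]; 3 /ɪ/ → [+ATR]; 2 /l/ transparent; 1 /l/ transparent; word edge.
From /u/ at 6 leftward: 5 /u/ is itself a trigger — this domain ends here.
From /u/ at 11 leftward: 10 /ɛ/ → [+ATR]; 9 /ɛ/ → [+ATR]; 8 /l/ transparent; 7 /l/ transparent; 6 /u/ is itself a trigger — this domain ends here.
From /u/ at 12 leftward: 11 /u/ is itself a trigger — this domain ends here.
Targets with no active source: positions 13 14 15 stay [-ATR].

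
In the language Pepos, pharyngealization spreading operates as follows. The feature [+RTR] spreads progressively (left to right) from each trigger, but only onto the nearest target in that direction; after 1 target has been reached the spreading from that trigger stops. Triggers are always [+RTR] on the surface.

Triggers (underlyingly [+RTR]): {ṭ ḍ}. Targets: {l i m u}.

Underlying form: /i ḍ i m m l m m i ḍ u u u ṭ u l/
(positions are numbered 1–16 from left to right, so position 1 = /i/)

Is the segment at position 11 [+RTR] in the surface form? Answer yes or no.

yes

From /ḍ/ at 2 rightward: 3 /i/ → [+RTR]; bound reached.
From /ḍ/ at 10 rightward: 11 /u/ → [+RTR]; bound reached.
From /ṭ/ at 14 rightward: 15 /u/ → [+RTR]; bound reached.
Targets with no active source: positions 1 4 5 6 7 8 9 12 13 16 stay [-emphatic].
[+RTR] positions on the surface: 2 3 10 11 14 15.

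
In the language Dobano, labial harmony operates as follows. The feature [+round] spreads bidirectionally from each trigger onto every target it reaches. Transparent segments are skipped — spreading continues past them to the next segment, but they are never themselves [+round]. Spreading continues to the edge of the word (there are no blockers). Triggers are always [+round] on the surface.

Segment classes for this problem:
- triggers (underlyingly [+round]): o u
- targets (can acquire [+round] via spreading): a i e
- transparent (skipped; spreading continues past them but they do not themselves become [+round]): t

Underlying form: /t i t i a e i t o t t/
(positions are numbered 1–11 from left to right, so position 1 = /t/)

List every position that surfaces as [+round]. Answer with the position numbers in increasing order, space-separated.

2 4 5 6 7 9

From /o/ at 9 rightward: 10 /t/ transparent; 11 /t/ transparent; word edge.
From /o/ at 9 leftward: 8 /t/ transparent; 7 /i/ → [+round]; 6 /e/ → [+round]; 5 /a/ → [+round]; 4 /i/ → [+round]; 3 /t/ transparent; 2 /i/ → [+round]; 1 /t/ transparent; word edge.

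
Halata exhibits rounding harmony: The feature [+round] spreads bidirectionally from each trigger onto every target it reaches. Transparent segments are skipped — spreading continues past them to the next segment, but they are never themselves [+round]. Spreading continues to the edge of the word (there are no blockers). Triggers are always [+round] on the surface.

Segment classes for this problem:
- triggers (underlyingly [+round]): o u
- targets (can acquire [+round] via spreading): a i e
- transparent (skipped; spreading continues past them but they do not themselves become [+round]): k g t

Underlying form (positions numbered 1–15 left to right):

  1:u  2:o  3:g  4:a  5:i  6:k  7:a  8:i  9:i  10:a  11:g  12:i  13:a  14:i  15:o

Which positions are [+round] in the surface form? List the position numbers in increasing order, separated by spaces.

1 2 4 5 7 8 9 10 12 13 14 15

From /u/ at 1 rightward: 2 /o/ is itself a trigger — this domain ends here.
From /u/ at 1 leftward: word edge.
From /o/ at 2 rightward: 3 /g/ transparent; 4 /a/ → [+round]; 5 /i/ → [+round]; 6 /k/ transparent; 7 /a/ → [+round]; 8 /i/ → [+round]; 9 /i/ → [+round]; 10 /a/ → [+round]; 11 /g/ transparent; 12 /i/ → [+round]; 13 /a/ → [+round]; 14 /i/ → [+round]; 15 /o/ is itself a trigger — this domain ends here.
From /o/ at 2 leftward: 1 /u/ is itself a trigger — this domain ends here.
From /o/ at 15 rightward: word edge.
From /o/ at 15 leftward: 14 /i/ → [+round]; 13 /a/ → [+round]; 12 /i/ → [+round]; 11 /g/ transparent; 10 /a/ → [+round]; 9 /i/ → [+round]; 8 /i/ → [+round]; 7 /a/ → [+round]; 6 /k/ transparent; 5 /i/ → [+round]; 4 /a/ → [+round]; 3 /g/ transparent; 2 /o/ is itself a trigger — this domain ends here.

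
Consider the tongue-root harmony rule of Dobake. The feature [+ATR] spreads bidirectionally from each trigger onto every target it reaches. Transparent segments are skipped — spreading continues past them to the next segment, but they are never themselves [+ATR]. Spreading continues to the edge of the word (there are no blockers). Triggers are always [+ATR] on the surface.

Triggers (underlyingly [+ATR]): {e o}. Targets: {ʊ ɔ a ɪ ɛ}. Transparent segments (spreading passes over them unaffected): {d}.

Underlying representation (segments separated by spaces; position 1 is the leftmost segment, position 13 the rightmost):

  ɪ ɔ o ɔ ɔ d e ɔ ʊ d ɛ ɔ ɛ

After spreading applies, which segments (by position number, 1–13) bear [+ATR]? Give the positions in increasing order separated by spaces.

1 2 3 4 5 7 8 9 11 12 13

From /o/ at 3 rightward: 4 /ɔ/ → [+ATR]; 5 /ɔ/ → [+ATR]; 6 /d/ transparent; 7 /e/ is itself a trigger — this domain ends here.
From /o/ at 3 leftward: 2 /ɔ/ → [+ATR]; 1 /ɪ/ → [+ATR]; word edge.
From /e/ at 7 rightward: 8 /ɔ/ → [+ATR]; 9 /ʊ/ → [+ATR]; 10 /d/ transparent; 11 /ɛ/ → [+ATR]; 12 /ɔ/ → [+ATR]; 13 /ɛ/ → [+ATR]; word edge.
From /e/ at 7 leftward: 6 /d/ transparent; 5 /ɔ/ → [+ATR]; 4 /ɔ/ → [+ATR]; 3 /o/ is itself a trigger — this domain ends here.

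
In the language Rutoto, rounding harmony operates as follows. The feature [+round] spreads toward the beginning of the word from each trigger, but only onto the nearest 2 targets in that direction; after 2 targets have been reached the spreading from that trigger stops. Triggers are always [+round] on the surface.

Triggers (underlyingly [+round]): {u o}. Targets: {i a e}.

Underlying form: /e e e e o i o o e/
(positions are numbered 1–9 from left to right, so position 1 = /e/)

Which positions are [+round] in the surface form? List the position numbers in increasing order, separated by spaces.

3 4 5 6 7 8

From /o/ at 5 leftward: 4 /e/ → [+round]; 3 /e/ → [+round]; bound reached.
From /o/ at 7 leftward: 6 /i/ → [+round]; 5 /o/ is itself a trigger — this domain ends here.
From /o/ at 8 leftward: 7 /o/ is itself a trigger — this domain ends here.
Targets with no active source: positions 1 2 9 stay [-round].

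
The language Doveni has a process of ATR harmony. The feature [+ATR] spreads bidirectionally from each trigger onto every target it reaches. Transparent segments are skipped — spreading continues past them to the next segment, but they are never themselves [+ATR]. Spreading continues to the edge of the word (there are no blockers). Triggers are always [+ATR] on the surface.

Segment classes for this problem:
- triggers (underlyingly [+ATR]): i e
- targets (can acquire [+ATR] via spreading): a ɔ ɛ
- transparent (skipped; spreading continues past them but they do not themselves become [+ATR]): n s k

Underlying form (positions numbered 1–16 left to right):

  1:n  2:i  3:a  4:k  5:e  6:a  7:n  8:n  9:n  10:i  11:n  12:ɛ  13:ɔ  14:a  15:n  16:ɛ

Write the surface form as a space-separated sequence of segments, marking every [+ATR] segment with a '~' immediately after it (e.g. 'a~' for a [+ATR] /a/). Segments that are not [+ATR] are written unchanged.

n i~ a~ k e~ a~ n n n i~ n ɛ~ ɔ~ a~ n ɛ~

From /i/ at 2 rightward: 3 /a/ → [+ATR]; 4 /k/ transparent; 5 /e/ is itself a trigger — this domain ends here.
From /i/ at 2 leftward: 1 /n/ transparent; word edge.
From /e/ at 5 rightward: 6 /a/ → [+ATR]; 7 /n/ transparent; 8 /n/ transparent; 9 /n/ transparent; 10 /i/ is itself a trigger — this domain ends here.
From /e/ at 5 leftward: 4 /k/ transparent; 3 /a/ → [+ATR]; 2 /i/ is itself a trigger — this domain ends here.
From /i/ at 10 rightward: 11 /n/ transparent; 12 /ɛ/ → [+ATR]; 13 /ɔ/ → [+ATR]; 14 /a/ → [+ATR]; 15 /n/ transparent; 16 /ɛ/ → [+ATR]; word edge.
From /i/ at 10 leftward: 9 /n/ transparent; 8 /n/ transparent; 7 /n/ transparent; 6 /a/ → [+ATR]; 5 /e/ is itself a trigger — this domain ends here.
[+ATR] positions on the surface: 2 3 5 6 10 12 13 14 16.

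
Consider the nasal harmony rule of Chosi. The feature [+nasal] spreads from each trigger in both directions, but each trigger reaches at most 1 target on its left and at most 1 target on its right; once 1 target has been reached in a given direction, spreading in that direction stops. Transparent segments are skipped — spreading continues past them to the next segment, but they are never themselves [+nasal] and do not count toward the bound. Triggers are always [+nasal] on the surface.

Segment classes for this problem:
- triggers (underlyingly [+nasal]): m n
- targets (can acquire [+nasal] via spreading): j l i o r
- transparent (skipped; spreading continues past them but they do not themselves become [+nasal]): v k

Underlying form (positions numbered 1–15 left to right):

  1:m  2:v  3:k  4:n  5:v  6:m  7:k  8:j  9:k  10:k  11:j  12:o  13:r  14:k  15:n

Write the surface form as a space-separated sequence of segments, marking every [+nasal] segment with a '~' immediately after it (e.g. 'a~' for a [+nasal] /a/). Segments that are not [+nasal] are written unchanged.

m~ v k n~ v m~ k j~ k k j o r~ k n~

From /m/ at 1 rightward: 2 /v/ transparent; 3 /k/ transparent; 4 /n/ is itself a trigger — this domain ends here.
From /m/ at 1 leftward: word edge.
From /n/ at 4 rightward: 5 /v/ transparent; 6 /m/ is itself a trigger — this domain ends here.
From /n/ at 4 leftward: 3 /k/ transparent; 2 /v/ transparent; 1 /m/ is itself a trigger — this domain ends here.
From /m/ at 6 rightward: 7 /k/ transparent; 8 /j/ → [+nasal]; bound reached.
From /m/ at 6 leftward: 5 /v/ transparent; 4 /n/ is itself a trigger — this domain ends here.
From /n/ at 15 rightward: word edge.
From /n/ at 15 leftward: 14 /k/ transparent; 13 /r/ → [+nasal]; bound reached.
Targets with no active source: positions 11 12 stay [-nasal].
[+nasal] positions on the surface: 1 4 6 8 13 15.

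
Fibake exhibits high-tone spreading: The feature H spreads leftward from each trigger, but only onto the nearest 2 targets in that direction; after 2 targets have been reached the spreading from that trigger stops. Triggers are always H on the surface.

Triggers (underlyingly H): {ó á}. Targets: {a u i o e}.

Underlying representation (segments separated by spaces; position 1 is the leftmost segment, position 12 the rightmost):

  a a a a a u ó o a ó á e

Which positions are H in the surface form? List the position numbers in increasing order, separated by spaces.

From /ó/ at 7 leftward: 6 /u/ → H; 5 /a/ → H; bound reached.
From /ó/ at 10 leftward: 9 /a/ → H; 8 /o/ → H; bound reached.
From /á/ at 11 leftward: 10 /ó/ is itself a trigger — this domain ends here.
Targets with no active source: positions 1 2 3 4 12 stay [-high tone].

5 6 7 8 9 10 11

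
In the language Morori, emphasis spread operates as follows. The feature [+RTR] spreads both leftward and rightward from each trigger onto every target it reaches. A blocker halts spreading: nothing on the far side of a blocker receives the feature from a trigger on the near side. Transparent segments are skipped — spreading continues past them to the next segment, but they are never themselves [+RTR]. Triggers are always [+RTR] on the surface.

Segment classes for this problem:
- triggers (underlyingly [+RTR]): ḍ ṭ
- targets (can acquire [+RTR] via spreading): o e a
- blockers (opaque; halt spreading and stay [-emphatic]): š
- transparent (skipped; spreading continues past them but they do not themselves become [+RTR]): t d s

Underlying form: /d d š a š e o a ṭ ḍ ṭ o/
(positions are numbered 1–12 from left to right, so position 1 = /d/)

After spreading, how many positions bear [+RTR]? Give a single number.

7

From /ṭ/ at 9 rightward: 10 /ḍ/ is itself a trigger — this domain ends here.
From /ṭ/ at 9 leftward: 8 /a/ → [+RTR]; 7 /o/ → [+RTR]; 6 /e/ → [+RTR]; 5 /š/ blocks.
From /ḍ/ at 10 rightward: 11 /ṭ/ is itself a trigger — this domain ends here.
From /ḍ/ at 10 leftward: 9 /ṭ/ is itself a trigger — this domain ends here.
From /ṭ/ at 11 rightward: 12 /o/ → [+RTR]; word edge.
From /ṭ/ at 11 leftward: 10 /ḍ/ is itself a trigger — this domain ends here.
Target with no active source: position 4 stays [-emphatic].
[+RTR] positions on the surface: 6 7 8 9 10 11 12.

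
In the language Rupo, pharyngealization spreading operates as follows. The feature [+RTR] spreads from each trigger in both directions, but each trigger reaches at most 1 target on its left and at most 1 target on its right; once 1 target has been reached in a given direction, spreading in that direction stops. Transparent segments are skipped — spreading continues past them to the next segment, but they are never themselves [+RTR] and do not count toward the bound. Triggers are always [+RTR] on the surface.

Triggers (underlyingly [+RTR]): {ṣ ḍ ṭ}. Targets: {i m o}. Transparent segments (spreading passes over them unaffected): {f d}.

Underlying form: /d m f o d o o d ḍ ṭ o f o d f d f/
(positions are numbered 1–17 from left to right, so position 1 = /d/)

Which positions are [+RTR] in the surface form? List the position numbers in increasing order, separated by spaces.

7 9 10 11

From /ḍ/ at 9 rightward: 10 /ṭ/ is itself a trigger — this domain ends here.
From /ḍ/ at 9 leftward: 8 /d/ transparent; 7 /o/ → [+RTR]; bound reached.
From /ṭ/ at 10 rightward: 11 /o/ → [+RTR]; bound reached.
From /ṭ/ at 10 leftward: 9 /ḍ/ is itself a trigger — this domain ends here.
Targets with no active source: positions 2 4 6 13 stay [-emphatic].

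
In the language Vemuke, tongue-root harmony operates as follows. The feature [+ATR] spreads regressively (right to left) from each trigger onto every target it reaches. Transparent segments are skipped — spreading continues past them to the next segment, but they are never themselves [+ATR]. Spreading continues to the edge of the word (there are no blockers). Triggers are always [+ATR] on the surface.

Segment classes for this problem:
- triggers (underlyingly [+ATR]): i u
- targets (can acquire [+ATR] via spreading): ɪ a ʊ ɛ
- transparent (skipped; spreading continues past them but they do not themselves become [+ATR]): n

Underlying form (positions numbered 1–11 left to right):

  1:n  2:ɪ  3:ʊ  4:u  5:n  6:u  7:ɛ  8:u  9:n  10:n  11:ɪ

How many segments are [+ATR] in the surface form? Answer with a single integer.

6

From /u/ at 4 leftward: 3 /ʊ/ → [+ATR]; 2 /ɪ/ → [+ATR]; 1 /n/ transparent; word edge.
From /u/ at 6 leftward: 5 /n/ transparent; 4 /u/ is itself a trigger — this domain ends here.
From /u/ at 8 leftward: 7 /ɛ/ → [+ATR]; 6 /u/ is itself a trigger — this domain ends here.
Target with no active source: position 11 stays [-ATR].
[+ATR] positions on the surface: 2 3 4 6 7 8.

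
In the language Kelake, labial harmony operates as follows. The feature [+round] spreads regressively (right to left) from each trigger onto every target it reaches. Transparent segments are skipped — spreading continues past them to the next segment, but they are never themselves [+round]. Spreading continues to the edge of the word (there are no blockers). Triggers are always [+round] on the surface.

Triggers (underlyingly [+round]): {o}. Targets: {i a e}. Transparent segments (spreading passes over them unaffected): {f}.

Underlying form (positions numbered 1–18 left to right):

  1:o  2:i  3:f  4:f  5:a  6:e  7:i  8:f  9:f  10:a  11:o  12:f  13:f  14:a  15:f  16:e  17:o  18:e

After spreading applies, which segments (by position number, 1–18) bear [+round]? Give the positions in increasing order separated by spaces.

From /o/ at 1 leftward: word edge.
From /o/ at 11 leftward: 10 /a/ → [+round]; 9 /f/ transparent; 8 /f/ transparent; 7 /i/ → [+round]; 6 /e/ → [+round]; 5 /a/ → [+round]; 4 /f/ transparent; 3 /f/ transparent; 2 /i/ → [+round]; 1 /o/ is itself a trigger — this domain ends here.
From /o/ at 17 leftward: 16 /e/ → [+round]; 15 /f/ transparent; 14 /a/ → [+round]; 13 /f/ transparent; 12 /f/ transparent; 11 /o/ is itself a trigger — this domain ends here.
Target with no active source: position 18 stays [-round].

1 2 5 6 7 10 11 14 16 17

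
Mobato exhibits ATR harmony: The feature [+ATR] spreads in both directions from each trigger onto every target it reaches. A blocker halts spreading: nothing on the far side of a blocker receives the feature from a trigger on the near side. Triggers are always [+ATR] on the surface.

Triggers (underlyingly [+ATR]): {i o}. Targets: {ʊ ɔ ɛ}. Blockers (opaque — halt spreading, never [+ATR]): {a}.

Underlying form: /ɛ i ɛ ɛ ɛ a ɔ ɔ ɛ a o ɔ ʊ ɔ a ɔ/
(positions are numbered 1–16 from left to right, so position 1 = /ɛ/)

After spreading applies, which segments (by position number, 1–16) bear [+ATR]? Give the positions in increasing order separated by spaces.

1 2 3 4 5 11 12 13 14

From /i/ at 2 rightward: 3 /ɛ/ → [+ATR]; 4 /ɛ/ → [+ATR]; 5 /ɛ/ → [+ATR]; 6 /a/ blocks.
From /i/ at 2 leftward: 1 /ɛ/ → [+ATR]; word edge.
From /o/ at 11 rightward: 12 /ɔ/ → [+ATR]; 13 /ʊ/ → [+ATR]; 14 /ɔ/ → [+ATR]; 15 /a/ blocks.
From /o/ at 11 leftward: 10 /a/ blocks.
Targets with no active source: positions 7 8 9 16 stay [-ATR].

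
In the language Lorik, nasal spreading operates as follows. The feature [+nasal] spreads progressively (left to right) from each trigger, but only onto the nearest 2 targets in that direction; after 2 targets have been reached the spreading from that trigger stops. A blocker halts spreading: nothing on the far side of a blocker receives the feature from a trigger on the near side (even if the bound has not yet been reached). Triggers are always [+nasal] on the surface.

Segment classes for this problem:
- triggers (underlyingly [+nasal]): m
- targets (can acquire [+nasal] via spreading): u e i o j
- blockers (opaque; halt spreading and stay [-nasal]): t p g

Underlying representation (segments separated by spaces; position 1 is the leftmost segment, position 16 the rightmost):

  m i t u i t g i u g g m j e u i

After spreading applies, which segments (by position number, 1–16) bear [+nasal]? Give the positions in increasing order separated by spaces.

1 2 12 13 14

From /m/ at 1 rightward: 2 /i/ → [+nasal]; 3 /t/ blocks.
From /m/ at 12 rightward: 13 /j/ → [+nasal]; 14 /e/ → [+nasal]; bound reached.
Targets with no active source: positions 4 5 8 9 15 16 stay [-nasal].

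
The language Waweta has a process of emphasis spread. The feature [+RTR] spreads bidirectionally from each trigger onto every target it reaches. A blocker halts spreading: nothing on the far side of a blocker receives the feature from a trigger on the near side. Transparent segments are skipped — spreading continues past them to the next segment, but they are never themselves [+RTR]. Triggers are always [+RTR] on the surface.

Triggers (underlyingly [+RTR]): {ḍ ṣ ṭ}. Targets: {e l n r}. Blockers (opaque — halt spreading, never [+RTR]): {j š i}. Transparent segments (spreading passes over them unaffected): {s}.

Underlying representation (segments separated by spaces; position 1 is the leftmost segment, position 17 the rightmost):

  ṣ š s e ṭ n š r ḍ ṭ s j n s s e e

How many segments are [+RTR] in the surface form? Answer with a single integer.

7

From /ṣ/ at 1 rightward: 2 /š/ blocks.
From /ṣ/ at 1 leftward: word edge.
From /ṭ/ at 5 rightward: 6 /n/ → [+RTR]; 7 /š/ blocks.
From /ṭ/ at 5 leftward: 4 /e/ → [+RTR]; 3 /s/ transparent; 2 /š/ blocks.
From /ḍ/ at 9 rightward: 10 /ṭ/ is itself a trigger — this domain ends here.
From /ḍ/ at 9 leftward: 8 /r/ → [+RTR]; 7 /š/ blocks.
From /ṭ/ at 10 rightward: 11 /s/ transparent; 12 /j/ blocks.
From /ṭ/ at 10 leftward: 9 /ḍ/ is itself a trigger — this domain ends here.
Targets with no active source: positions 13 16 17 stay [-emphatic].
[+RTR] positions on the surface: 1 4 5 6 8 9 10.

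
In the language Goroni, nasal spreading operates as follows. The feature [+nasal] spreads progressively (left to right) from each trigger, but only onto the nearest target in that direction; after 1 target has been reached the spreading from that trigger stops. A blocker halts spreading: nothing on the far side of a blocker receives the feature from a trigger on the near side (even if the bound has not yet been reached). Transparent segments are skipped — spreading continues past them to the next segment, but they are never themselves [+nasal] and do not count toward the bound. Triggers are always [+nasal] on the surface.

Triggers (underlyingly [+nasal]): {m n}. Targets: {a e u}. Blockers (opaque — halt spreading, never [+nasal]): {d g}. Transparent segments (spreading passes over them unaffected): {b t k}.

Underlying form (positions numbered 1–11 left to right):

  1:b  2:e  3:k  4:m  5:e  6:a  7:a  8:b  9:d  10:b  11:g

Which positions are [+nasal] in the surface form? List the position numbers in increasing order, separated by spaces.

4 5

From /m/ at 4 rightward: 5 /e/ → [+nasal]; bound reached.
Targets with no active source: positions 2 6 7 stay [-nasal].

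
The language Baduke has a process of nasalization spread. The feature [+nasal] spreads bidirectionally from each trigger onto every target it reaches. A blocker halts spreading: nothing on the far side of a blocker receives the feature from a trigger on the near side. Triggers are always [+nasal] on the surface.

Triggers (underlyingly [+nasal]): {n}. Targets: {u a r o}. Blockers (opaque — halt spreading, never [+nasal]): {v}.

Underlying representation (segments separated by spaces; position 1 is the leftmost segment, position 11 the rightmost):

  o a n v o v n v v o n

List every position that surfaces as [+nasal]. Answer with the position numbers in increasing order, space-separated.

1 2 3 7 10 11

From /n/ at 3 rightward: 4 /v/ blocks.
From /n/ at 3 leftward: 2 /a/ → [+nasal]; 1 /o/ → [+nasal]; word edge.
From /n/ at 7 rightward: 8 /v/ blocks.
From /n/ at 7 leftward: 6 /v/ blocks.
From /n/ at 11 rightward: word edge.
From /n/ at 11 leftward: 10 /o/ → [+nasal]; 9 /v/ blocks.
Target with no active source: position 5 stays [-nasal].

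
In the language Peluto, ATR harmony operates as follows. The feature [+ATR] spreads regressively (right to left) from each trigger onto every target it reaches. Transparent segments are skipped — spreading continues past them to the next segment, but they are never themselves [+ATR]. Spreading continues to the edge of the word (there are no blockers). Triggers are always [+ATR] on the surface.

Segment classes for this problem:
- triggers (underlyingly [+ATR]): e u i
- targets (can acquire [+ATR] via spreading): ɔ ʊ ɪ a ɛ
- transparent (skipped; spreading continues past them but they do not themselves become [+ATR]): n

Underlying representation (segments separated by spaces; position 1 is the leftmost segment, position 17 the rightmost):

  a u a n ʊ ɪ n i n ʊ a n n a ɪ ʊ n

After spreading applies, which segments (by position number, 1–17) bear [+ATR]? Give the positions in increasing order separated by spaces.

From /u/ at 2 leftward: 1 /a/ → [+ATR]; word edge.
From /i/ at 8 leftward: 7 /n/ transparent; 6 /ɪ/ → [+ATR]; 5 /ʊ/ → [+ATR]; 4 /n/ transparent; 3 /a/ → [+ATR]; 2 /u/ is itself a trigger — this domain ends here.
Targets with no active source: positions 10 11 14 15 16 stay [-ATR].

1 2 3 5 6 8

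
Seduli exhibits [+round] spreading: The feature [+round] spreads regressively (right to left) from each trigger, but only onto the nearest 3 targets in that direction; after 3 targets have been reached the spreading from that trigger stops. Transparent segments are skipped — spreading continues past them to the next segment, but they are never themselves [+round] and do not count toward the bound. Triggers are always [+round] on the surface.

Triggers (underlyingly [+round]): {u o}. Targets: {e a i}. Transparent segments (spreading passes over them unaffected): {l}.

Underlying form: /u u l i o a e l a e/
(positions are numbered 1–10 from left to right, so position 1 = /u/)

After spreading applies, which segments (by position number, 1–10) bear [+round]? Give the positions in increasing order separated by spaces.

From /u/ at 1 leftward: word edge.
From /u/ at 2 leftward: 1 /u/ is itself a trigger — this domain ends here.
From /o/ at 5 leftward: 4 /i/ → [+round]; 3 /l/ transparent; 2 /u/ is itself a trigger — this domain ends here.
Targets with no active source: positions 6 7 9 10 stay [-round].

1 2 4 5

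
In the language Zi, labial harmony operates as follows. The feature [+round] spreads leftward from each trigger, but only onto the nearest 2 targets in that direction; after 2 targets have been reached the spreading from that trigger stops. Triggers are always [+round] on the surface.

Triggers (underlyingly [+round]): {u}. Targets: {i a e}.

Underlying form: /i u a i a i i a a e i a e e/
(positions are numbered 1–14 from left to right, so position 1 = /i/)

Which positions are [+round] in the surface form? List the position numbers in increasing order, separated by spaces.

1 2

From /u/ at 2 leftward: 1 /i/ → [+round]; word edge.
Targets with no active source: positions 3 4 5 6 7 8 9 10 11 12 13 14 stay [-round].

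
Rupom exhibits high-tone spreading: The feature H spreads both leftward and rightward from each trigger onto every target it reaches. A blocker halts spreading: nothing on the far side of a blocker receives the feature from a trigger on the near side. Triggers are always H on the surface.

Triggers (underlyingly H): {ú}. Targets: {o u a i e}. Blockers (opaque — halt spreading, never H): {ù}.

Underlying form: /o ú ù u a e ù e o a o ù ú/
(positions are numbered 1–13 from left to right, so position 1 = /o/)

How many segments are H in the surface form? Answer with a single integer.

From /ú/ at 2 rightward: 3 /ù/ blocks.
From /ú/ at 2 leftward: 1 /o/ → H; word edge.
From /ú/ at 13 rightward: word edge.
From /ú/ at 13 leftward: 12 /ù/ blocks.
Targets with no active source: positions 4 5 6 8 9 10 11 stay [-high tone].
H positions on the surface: 1 2 13.

3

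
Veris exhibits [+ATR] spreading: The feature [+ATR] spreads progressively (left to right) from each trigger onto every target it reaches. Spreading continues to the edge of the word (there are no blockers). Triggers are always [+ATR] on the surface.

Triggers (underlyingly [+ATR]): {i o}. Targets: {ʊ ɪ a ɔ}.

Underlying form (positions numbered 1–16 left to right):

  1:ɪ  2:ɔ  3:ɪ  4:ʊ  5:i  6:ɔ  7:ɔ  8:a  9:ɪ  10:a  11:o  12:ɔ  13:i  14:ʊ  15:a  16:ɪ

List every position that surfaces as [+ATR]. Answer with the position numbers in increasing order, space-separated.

5 6 7 8 9 10 11 12 13 14 15 16

From /i/ at 5 rightward: 6 /ɔ/ → [+ATR]; 7 /ɔ/ → [+ATR]; 8 /a/ → [+ATR]; 9 /ɪ/ → [+ATR]; 10 /a/ → [+ATR]; 11 /o/ is itself a trigger — this domain ends here.
From /o/ at 11 rightward: 12 /ɔ/ → [+ATR]; 13 /i/ is itself a trigger — this domain ends here.
From /i/ at 13 rightward: 14 /ʊ/ → [+ATR]; 15 /a/ → [+ATR]; 16 /ɪ/ → [+ATR]; word edge.
Targets with no active source: positions 1 2 3 4 stay [-ATR].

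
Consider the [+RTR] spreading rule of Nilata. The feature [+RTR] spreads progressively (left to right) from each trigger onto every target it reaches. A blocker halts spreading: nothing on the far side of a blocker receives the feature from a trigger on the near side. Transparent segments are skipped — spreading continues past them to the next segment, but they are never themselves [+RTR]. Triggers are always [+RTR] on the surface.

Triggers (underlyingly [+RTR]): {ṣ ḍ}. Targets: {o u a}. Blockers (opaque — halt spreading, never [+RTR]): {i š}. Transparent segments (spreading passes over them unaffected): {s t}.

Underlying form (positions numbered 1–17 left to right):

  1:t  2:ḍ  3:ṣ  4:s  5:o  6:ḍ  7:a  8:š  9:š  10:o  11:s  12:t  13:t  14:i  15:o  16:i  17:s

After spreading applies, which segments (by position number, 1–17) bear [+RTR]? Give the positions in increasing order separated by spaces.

2 3 5 6 7

From /ḍ/ at 2 rightward: 3 /ṣ/ is itself a trigger — this domain ends here.
From /ṣ/ at 3 rightward: 4 /s/ transparent; 5 /o/ → [+RTR]; 6 /ḍ/ is itself a trigger — this domain ends here.
From /ḍ/ at 6 rightward: 7 /a/ → [+RTR]; 8 /š/ blocks.
Targets with no active source: positions 10 15 stay [-emphatic].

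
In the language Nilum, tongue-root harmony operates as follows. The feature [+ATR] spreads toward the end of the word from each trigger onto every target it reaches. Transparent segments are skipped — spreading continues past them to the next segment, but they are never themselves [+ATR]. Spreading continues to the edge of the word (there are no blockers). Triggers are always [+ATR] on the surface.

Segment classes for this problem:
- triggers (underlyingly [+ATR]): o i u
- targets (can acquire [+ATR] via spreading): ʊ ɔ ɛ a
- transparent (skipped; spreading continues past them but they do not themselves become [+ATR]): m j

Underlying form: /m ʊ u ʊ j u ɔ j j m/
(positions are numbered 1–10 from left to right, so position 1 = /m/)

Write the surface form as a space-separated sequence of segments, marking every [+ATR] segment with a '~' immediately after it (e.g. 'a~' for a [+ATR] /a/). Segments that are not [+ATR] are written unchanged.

From /u/ at 3 rightward: 4 /ʊ/ → [+ATR]; 5 /j/ transparent; 6 /u/ is itself a trigger — this domain ends here.
From /u/ at 6 rightward: 7 /ɔ/ → [+ATR]; 8 /j/ transparent; 9 /j/ transparent; 10 /m/ transparent; word edge.
Target with no active source: position 2 stays [-ATR].
[+ATR] positions on the surface: 3 4 6 7.

m ʊ u~ ʊ~ j u~ ɔ~ j j m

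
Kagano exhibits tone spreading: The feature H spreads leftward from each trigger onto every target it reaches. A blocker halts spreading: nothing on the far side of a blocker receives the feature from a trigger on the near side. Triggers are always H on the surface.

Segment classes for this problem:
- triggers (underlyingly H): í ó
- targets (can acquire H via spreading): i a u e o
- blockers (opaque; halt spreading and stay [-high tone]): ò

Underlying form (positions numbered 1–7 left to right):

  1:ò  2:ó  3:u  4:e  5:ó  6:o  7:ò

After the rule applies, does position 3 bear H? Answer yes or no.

yes

From /ó/ at 2 leftward: 1 /ò/ blocks.
From /ó/ at 5 leftward: 4 /e/ → H; 3 /u/ → H; 2 /ó/ is itself a trigger — this domain ends here.
Target with no active source: position 6 stays [-high tone].
H positions on the surface: 2 3 4 5.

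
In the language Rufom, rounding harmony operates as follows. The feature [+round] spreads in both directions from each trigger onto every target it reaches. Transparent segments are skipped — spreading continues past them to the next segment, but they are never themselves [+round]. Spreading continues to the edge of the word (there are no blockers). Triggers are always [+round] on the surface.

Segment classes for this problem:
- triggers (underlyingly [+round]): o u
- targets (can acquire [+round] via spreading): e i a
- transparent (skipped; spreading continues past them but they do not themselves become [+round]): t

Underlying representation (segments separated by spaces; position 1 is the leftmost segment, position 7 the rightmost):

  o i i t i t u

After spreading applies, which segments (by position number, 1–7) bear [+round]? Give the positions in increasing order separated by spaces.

1 2 3 5 7

From /o/ at 1 rightward: 2 /i/ → [+round]; 3 /i/ → [+round]; 4 /t/ transparent; 5 /i/ → [+round]; 6 /t/ transparent; 7 /u/ is itself a trigger — this domain ends here.
From /o/ at 1 leftward: word edge.
From /u/ at 7 rightward: word edge.
From /u/ at 7 leftward: 6 /t/ transparent; 5 /i/ → [+round]; 4 /t/ transparent; 3 /i/ → [+round]; 2 /i/ → [+round]; 1 /o/ is itself a trigger — this domain ends here.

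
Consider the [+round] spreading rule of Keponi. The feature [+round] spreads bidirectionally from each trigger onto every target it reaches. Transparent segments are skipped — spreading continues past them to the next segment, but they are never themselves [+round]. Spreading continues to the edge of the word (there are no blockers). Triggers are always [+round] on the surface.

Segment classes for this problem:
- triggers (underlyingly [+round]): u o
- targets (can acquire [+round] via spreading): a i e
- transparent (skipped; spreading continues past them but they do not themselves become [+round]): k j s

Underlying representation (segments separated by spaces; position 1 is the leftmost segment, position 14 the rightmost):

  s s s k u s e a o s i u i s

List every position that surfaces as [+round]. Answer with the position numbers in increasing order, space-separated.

From /u/ at 5 rightward: 6 /s/ transparent; 7 /e/ → [+round]; 8 /a/ → [+round]; 9 /o/ is itself a trigger — this domain ends here.
From /u/ at 5 leftward: 4 /k/ transparent; 3 /s/ transparent; 2 /s/ transparent; 1 /s/ transparent; word edge.
From /o/ at 9 rightward: 10 /s/ transparent; 11 /i/ → [+round]; 12 /u/ is itself a trigger — this domain ends here.
From /o/ at 9 leftward: 8 /a/ → [+round]; 7 /e/ → [+round]; 6 /s/ transparent; 5 /u/ is itself a trigger — this domain ends here.
From /u/ at 12 rightward: 13 /i/ → [+round]; 14 /s/ transparent; word edge.
From /u/ at 12 leftward: 11 /i/ → [+round]; 10 /s/ transparent; 9 /o/ is itself a trigger — this domain ends here.

5 7 8 9 11 12 13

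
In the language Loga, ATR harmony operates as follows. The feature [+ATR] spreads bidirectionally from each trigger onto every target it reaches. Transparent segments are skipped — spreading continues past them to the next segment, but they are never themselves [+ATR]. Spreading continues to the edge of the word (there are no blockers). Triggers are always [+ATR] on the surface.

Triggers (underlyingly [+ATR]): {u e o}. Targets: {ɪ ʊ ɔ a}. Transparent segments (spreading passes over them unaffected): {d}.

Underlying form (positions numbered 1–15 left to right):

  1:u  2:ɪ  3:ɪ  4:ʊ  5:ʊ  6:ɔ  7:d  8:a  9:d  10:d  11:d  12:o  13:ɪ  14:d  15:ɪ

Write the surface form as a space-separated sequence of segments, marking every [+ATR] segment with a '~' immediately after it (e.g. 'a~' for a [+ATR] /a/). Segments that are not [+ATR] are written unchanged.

u~ ɪ~ ɪ~ ʊ~ ʊ~ ɔ~ d a~ d d d o~ ɪ~ d ɪ~

From /u/ at 1 rightward: 2 /ɪ/ → [+ATR]; 3 /ɪ/ → [+ATR]; 4 /ʊ/ → [+ATR]; 5 /ʊ/ → [+ATR]; 6 /ɔ/ → [+ATR]; 7 /d/ transparent; 8 /a/ → [+ATR]; 9 /d/ transparent; 10 /d/ transparent; 11 /d/ transparent; 12 /o/ is itself a trigger — this domain ends here.
From /u/ at 1 leftward: word edge.
From /o/ at 12 rightward: 13 /ɪ/ → [+ATR]; 14 /d/ transparent; 15 /ɪ/ → [+ATR]; word edge.
From /o/ at 12 leftward: 11 /d/ transparent; 10 /d/ transparent; 9 /d/ transparent; 8 /a/ → [+ATR]; 7 /d/ transparent; 6 /ɔ/ → [+ATR]; 5 /ʊ/ → [+ATR]; 4 /ʊ/ → [+ATR]; 3 /ɪ/ → [+ATR]; 2 /ɪ/ → [+ATR]; 1 /u/ is itself a trigger — this domain ends here.
[+ATR] positions on the surface: 1 2 3 4 5 6 8 12 13 15.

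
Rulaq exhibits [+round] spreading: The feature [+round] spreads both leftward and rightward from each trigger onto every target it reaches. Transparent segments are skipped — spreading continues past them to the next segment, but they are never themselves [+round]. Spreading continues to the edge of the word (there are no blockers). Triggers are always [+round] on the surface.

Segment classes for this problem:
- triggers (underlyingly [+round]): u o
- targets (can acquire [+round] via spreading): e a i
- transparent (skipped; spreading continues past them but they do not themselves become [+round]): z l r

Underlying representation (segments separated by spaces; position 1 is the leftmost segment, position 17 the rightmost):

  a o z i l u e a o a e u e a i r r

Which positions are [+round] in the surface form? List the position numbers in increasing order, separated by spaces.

1 2 4 6 7 8 9 10 11 12 13 14 15

From /o/ at 2 rightward: 3 /z/ transparent; 4 /i/ → [+round]; 5 /l/ transparent; 6 /u/ is itself a trigger — this domain ends here.
From /o/ at 2 leftward: 1 /a/ → [+round]; word edge.
From /u/ at 6 rightward: 7 /e/ → [+round]; 8 /a/ → [+round]; 9 /o/ is itself a trigger — this domain ends here.
From /u/ at 6 leftward: 5 /l/ transparent; 4 /i/ → [+round]; 3 /z/ transparent; 2 /o/ is itself a trigger — this domain ends here.
From /o/ at 9 rightward: 10 /a/ → [+round]; 11 /e/ → [+round]; 12 /u/ is itself a trigger — this domain ends here.
From /o/ at 9 leftward: 8 /a/ → [+round]; 7 /e/ → [+round]; 6 /u/ is itself a trigger — this domain ends here.
From /u/ at 12 rightward: 13 /e/ → [+round]; 14 /a/ → [+round]; 15 /i/ → [+round]; 16 /r/ transparent; 17 /r/ transparent; word edge.
From /u/ at 12 leftward: 11 /e/ → [+round]; 10 /a/ → [+round]; 9 /o/ is itself a trigger — this domain ends here.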